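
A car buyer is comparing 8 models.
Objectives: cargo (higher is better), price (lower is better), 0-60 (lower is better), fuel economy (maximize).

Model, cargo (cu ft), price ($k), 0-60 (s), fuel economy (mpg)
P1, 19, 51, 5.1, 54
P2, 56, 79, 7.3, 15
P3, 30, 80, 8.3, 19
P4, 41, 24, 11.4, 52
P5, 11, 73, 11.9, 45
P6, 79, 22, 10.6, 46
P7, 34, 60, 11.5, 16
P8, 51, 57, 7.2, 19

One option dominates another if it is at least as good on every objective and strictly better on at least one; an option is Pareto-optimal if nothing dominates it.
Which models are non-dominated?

P1: not dominated (best 0-60).
P2: not dominated.
P3: dominated by P8 (cargo 51≥30, price 57≤80, 0-60 7.2≤8.3, fuel economy 19≥19).
P4: not dominated.
P5: dominated by P1 (cargo 19≥11, price 51≤73, 0-60 5.1≤11.9, fuel economy 54≥45).
P6: not dominated (best cargo).
P7: dominated by P4 (cargo 41≥34, price 24≤60, 0-60 11.4≤11.5, fuel economy 52≥16).
P8: not dominated.

P1, P2, P4, P6, P8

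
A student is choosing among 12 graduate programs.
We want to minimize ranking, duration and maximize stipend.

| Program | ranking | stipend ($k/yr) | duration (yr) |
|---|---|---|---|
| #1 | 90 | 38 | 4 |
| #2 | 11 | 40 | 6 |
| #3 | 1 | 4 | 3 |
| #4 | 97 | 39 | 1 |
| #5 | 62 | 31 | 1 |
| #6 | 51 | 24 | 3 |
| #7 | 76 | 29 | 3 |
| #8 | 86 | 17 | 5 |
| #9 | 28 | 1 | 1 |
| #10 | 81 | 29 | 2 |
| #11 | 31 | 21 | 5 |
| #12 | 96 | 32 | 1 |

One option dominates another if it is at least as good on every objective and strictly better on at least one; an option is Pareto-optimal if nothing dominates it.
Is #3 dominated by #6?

#6 vs #3: #6 is worse on ranking (51 vs 1), so it does not dominate #3.

No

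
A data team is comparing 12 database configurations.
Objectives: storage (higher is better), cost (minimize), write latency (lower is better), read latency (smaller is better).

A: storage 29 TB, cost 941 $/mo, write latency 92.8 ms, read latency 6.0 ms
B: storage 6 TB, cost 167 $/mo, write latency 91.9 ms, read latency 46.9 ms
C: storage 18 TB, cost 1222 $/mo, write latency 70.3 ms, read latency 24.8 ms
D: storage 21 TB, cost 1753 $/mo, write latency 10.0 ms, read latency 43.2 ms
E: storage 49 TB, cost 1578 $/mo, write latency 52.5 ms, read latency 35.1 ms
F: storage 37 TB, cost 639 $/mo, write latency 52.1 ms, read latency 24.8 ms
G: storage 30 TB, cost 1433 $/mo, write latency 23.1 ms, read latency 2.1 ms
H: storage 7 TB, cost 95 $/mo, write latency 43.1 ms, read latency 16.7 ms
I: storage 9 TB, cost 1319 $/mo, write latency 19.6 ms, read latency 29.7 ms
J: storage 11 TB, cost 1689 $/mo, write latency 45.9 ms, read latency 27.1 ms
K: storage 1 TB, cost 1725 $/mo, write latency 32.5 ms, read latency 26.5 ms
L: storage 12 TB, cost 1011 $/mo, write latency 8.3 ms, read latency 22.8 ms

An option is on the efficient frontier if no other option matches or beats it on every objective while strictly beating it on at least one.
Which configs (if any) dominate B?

H

H: storage 7≥6, cost 95≤167, write latency 43.1≤91.9, read latency 16.7≤46.9 — dominates B.
Others (A, C, D, E, F, G, I, J, K, L) are each worse than B on at least one objective.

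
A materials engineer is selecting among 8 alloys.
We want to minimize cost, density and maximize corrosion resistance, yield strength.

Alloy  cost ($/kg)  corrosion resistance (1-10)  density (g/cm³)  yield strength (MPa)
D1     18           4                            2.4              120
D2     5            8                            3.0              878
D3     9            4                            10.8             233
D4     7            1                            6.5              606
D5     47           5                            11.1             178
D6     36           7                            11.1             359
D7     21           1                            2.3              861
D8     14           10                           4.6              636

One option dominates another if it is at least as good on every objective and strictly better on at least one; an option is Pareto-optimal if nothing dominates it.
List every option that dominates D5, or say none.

D2, D6, D8

D2: cost 5≤47, corrosion resistance 8≥5, density 3.0≤11.1, yield strength 878≥178 — dominates D5.
D6: cost 36≤47, corrosion resistance 7≥5, density 11.1≤11.1, yield strength 359≥178 — dominates D5.
D8: cost 14≤47, corrosion resistance 10≥5, density 4.6≤11.1, yield strength 636≥178 — dominates D5.
Others (D1, D3, D4, D7) are each worse than D5 on at least one objective.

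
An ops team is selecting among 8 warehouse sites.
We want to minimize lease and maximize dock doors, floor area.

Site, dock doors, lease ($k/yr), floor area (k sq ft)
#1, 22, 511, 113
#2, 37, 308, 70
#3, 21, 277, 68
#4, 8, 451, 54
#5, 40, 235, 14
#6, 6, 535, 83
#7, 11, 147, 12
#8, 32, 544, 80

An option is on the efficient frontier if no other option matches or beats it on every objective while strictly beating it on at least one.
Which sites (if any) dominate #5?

#1: worse on dock doors (22 vs 40).
#2: worse on dock doors (37 vs 40).
#3: worse on dock doors (21 vs 40).
#4: worse on dock doors (8 vs 40).
#6: worse on dock doors (6 vs 40).
#7: worse on dock doors (11 vs 40).
#8: worse on dock doors (32 vs 40).
No option dominates #5.

none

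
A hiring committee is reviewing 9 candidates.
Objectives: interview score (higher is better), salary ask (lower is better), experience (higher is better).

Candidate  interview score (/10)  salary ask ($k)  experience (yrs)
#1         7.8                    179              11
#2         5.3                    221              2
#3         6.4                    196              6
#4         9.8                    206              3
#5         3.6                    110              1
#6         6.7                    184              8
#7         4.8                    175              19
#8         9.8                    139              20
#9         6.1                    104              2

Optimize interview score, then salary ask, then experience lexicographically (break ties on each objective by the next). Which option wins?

#8

First maximize interview score: best is 9.8, kept {#4, #8}.
Then minimize salary ask: best is 139, kept {#8}.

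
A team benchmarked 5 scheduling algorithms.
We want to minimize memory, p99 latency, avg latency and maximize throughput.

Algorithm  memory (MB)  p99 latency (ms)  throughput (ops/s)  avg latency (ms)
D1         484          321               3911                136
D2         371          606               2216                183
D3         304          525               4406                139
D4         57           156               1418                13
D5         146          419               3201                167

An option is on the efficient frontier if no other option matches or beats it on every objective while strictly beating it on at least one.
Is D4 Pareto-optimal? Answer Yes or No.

Yes

D1: worse on memory (484 vs 57).
D2: worse on memory (371 vs 57).
D3: worse on memory (304 vs 57).
D5: worse on memory (146 vs 57).
No option is at least as good as D4 on every objective and strictly better on one.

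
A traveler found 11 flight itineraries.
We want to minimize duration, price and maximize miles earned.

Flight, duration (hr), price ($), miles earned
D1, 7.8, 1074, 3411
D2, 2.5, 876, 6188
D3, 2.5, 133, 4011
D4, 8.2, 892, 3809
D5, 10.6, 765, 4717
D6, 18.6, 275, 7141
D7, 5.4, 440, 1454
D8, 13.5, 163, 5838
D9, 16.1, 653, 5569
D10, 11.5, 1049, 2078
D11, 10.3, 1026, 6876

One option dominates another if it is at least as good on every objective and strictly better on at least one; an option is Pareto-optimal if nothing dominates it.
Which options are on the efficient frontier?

D2, D3, D5, D6, D8, D11

D1: dominated by D2 (duration 2.5≤7.8, price 876≤1074, miles earned 6188≥3411).
D2: not dominated.
D3: not dominated (best price).
D4: dominated by D2 (duration 2.5≤8.2, price 876≤892, miles earned 6188≥3809).
D5: not dominated.
D6: not dominated (best miles earned).
D7: dominated by D3 (duration 2.5≤5.4, price 133≤440, miles earned 4011≥1454).
D8: not dominated.
D9: dominated by D8 (duration 13.5≤16.1, price 163≤653, miles earned 5838≥5569).
D10: dominated by D2 (duration 2.5≤11.5, price 876≤1049, miles earned 6188≥2078).
D11: not dominated.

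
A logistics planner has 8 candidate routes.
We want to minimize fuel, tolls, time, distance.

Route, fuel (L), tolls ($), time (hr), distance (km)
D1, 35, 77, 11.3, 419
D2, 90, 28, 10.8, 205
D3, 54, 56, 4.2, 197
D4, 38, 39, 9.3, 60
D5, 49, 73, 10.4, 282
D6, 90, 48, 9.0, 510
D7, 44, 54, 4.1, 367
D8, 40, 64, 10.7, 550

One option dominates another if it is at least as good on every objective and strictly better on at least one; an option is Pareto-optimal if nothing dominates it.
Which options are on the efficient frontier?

D1: not dominated (best fuel).
D2: not dominated (best tolls).
D3: not dominated.
D4: not dominated (best distance).
D5: dominated by D4 (fuel 38≤49, tolls 39≤73, time 9.3≤10.4, distance 60≤282).
D6: not dominated.
D7: not dominated (best time).
D8: dominated by D4 (fuel 38≤40, tolls 39≤64, time 9.3≤10.7, distance 60≤550).

D1, D2, D3, D4, D6, D7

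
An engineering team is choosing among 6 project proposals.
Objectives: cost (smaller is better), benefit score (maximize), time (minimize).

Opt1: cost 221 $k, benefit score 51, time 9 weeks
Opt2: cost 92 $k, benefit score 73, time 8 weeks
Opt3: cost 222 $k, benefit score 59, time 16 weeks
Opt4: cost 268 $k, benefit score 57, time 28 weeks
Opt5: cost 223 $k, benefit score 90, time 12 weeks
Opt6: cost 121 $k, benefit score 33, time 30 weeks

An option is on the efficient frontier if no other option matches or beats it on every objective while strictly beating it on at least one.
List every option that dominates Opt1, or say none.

Opt2

Opt2: cost 92≤221, benefit score 73≥51, time 8≤9 — dominates Opt1.
Others (Opt3, Opt4, Opt5, Opt6) are each worse than Opt1 on at least one objective.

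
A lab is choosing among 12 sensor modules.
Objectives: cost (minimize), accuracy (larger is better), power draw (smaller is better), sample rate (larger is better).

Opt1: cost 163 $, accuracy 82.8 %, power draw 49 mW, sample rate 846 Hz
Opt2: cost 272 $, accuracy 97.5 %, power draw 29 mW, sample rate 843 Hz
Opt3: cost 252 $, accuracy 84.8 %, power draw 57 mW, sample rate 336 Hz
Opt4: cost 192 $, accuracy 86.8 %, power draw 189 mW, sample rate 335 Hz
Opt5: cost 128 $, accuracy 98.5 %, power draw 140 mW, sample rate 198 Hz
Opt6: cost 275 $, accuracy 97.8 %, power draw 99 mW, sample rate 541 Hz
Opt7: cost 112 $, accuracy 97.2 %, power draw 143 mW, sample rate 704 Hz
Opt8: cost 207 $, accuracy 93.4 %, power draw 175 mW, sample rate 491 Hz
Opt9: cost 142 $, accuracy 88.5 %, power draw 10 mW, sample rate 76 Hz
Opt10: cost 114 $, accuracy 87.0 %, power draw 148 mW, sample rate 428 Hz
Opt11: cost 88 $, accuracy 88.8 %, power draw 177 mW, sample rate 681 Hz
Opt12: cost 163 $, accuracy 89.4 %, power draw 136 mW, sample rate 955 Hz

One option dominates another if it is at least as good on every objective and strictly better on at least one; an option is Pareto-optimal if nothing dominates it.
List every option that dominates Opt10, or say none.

Opt7

Opt7: cost 112≤114, accuracy 97.2≥87.0, power draw 143≤148, sample rate 704≥428 — dominates Opt10.
Others (Opt1, Opt2, Opt3, Opt4, Opt5, Opt6, Opt8, Opt9, Opt11, Opt12) are each worse than Opt10 on at least one objective.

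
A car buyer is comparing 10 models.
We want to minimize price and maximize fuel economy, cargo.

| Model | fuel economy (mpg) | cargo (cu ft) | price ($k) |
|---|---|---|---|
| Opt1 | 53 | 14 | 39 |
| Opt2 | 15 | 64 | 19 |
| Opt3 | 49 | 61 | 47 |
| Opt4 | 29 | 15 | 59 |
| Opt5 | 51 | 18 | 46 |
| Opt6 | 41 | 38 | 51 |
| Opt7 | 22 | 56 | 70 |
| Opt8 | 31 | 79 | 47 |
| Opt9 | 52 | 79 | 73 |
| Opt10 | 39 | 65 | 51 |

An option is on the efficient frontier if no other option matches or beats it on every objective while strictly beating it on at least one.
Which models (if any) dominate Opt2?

Opt1: worse on cargo (14 vs 64).
Opt3: worse on cargo (61 vs 64).
Opt4: worse on cargo (15 vs 64).
Opt5: worse on cargo (18 vs 64).
Opt6: worse on cargo (38 vs 64).
Opt7: worse on cargo (56 vs 64).
Opt8: worse on price (47 vs 19).
Opt9: worse on price (73 vs 19).
Opt10: worse on price (51 vs 19).
No option dominates Opt2.

none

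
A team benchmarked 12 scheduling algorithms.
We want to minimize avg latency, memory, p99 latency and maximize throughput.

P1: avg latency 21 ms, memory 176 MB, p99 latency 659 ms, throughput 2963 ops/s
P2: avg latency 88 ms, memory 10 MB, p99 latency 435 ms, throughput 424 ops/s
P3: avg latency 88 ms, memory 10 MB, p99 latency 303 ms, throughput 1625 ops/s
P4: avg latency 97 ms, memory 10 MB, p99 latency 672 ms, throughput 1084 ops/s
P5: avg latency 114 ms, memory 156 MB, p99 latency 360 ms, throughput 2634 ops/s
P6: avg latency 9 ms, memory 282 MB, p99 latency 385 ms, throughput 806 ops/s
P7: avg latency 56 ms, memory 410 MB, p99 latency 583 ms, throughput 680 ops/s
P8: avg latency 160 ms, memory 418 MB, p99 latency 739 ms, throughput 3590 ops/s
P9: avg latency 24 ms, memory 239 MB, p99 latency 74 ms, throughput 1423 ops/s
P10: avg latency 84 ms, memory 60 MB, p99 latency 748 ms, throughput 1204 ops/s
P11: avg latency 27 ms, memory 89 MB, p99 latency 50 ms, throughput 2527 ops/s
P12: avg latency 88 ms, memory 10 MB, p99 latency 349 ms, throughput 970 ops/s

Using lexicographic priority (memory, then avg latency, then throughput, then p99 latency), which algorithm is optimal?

First minimize memory: best is 10, kept {P2, P3, P4, P12}.
Then minimize avg latency: best is 88, kept {P2, P3, P12}.
Then maximize throughput: best is 1625, kept {P3}.

P3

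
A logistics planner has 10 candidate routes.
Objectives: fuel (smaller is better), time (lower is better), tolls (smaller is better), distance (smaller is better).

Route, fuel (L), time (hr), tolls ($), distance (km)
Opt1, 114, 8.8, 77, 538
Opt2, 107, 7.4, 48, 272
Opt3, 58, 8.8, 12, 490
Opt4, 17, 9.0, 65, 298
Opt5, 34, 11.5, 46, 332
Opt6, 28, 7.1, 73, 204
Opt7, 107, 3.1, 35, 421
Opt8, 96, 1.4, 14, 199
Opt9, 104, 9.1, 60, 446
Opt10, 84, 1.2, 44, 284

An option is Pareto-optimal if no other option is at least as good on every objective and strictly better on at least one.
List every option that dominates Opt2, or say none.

Opt8

Opt8: fuel 96≤107, time 1.4≤7.4, tolls 14≤48, distance 199≤272 — dominates Opt2.
Others (Opt1, Opt3, Opt4, Opt5, Opt6, Opt7, Opt9, Opt10) are each worse than Opt2 on at least one objective.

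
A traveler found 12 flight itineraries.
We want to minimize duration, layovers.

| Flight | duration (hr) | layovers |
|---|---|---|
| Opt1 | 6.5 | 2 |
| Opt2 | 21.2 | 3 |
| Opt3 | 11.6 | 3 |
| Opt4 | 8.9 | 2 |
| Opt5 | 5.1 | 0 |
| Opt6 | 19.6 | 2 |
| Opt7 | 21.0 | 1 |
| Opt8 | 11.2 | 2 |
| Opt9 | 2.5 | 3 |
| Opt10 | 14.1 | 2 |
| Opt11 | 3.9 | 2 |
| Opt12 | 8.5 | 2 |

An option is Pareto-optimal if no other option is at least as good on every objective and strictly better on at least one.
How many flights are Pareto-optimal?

3

Opt1: dominated by Opt5 (duration 5.1≤6.5, layovers 0≤2).
Opt2: dominated by Opt1 (duration 6.5≤21.2, layovers 2≤3).
Opt3: dominated by Opt1 (duration 6.5≤11.6, layovers 2≤3).
Opt4: dominated by Opt1 (duration 6.5≤8.9, layovers 2≤2).
Opt5: not dominated (best layovers).
Opt6: dominated by Opt1 (duration 6.5≤19.6, layovers 2≤2).
Opt7: dominated by Opt5 (duration 5.1≤21.0, layovers 0≤1).
Opt8: dominated by Opt1 (duration 6.5≤11.2, layovers 2≤2).
Opt9: not dominated (best duration).
Opt10: dominated by Opt1 (duration 6.5≤14.1, layovers 2≤2).
Opt11: not dominated.
Opt12: dominated by Opt1 (duration 6.5≤8.5, layovers 2≤2).
Pareto-optimal: Opt5, Opt9, Opt11 → 3.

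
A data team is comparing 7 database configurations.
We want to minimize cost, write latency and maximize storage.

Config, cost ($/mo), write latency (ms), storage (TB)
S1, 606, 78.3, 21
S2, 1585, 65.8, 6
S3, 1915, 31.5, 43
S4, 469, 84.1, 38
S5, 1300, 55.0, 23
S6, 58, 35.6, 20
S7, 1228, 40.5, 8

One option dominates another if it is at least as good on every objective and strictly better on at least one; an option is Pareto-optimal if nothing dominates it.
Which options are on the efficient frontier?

S1, S3, S4, S5, S6

S1: not dominated.
S2: dominated by S5 (cost 1300≤1585, write latency 55.0≤65.8, storage 23≥6).
S3: not dominated (best write latency).
S4: not dominated.
S5: not dominated.
S6: not dominated (best cost).
S7: dominated by S6 (cost 58≤1228, write latency 35.6≤40.5, storage 20≥8).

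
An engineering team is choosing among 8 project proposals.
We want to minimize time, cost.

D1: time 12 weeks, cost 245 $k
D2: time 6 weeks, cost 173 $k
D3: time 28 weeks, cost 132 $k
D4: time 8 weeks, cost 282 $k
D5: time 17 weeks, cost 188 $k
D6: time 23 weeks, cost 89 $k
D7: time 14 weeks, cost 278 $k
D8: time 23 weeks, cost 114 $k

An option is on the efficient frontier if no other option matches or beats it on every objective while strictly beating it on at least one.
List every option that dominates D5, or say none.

D2

D2: time 6≤17, cost 173≤188 — dominates D5.
Others (D1, D3, D4, D6, D7, D8) are each worse than D5 on at least one objective.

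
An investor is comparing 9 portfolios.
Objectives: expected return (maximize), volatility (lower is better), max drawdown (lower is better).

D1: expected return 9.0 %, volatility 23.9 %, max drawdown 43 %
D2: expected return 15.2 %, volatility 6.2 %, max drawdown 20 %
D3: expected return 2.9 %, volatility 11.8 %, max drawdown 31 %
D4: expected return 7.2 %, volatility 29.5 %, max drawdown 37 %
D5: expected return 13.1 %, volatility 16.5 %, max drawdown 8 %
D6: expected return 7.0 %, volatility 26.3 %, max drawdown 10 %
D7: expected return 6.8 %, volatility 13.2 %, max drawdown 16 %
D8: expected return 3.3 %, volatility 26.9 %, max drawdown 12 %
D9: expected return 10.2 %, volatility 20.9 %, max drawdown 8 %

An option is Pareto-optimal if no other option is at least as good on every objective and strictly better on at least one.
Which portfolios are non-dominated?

D2, D5, D7

D1: dominated by D2 (expected return 15.2≥9.0, volatility 6.2≤23.9, max drawdown 20≤43).
D2: not dominated (best expected return).
D3: dominated by D2 (expected return 15.2≥2.9, volatility 6.2≤11.8, max drawdown 20≤31).
D4: dominated by D2 (expected return 15.2≥7.2, volatility 6.2≤29.5, max drawdown 20≤37).
D5: not dominated.
D6: dominated by D5 (expected return 13.1≥7.0, volatility 16.5≤26.3, max drawdown 8≤10).
D7: not dominated.
D8: dominated by D5 (expected return 13.1≥3.3, volatility 16.5≤26.9, max drawdown 8≤12).
D9: dominated by D5 (expected return 13.1≥10.2, volatility 16.5≤20.9, max drawdown 8≤8).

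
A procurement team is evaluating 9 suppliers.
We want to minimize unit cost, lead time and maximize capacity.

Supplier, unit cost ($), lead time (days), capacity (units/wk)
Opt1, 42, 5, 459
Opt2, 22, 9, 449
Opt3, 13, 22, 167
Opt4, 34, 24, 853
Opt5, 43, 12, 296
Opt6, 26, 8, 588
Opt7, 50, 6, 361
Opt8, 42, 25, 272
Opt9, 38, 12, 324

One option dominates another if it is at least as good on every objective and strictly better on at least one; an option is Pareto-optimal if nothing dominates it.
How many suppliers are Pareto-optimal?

5

Opt1: not dominated (best lead time).
Opt2: not dominated.
Opt3: not dominated (best unit cost).
Opt4: not dominated (best capacity).
Opt5: dominated by Opt1 (unit cost 42≤43, lead time 5≤12, capacity 459≥296).
Opt6: not dominated.
Opt7: dominated by Opt1 (unit cost 42≤50, lead time 5≤6, capacity 459≥361).
Opt8: dominated by Opt1 (unit cost 42≤42, lead time 5≤25, capacity 459≥272).
Opt9: dominated by Opt2 (unit cost 22≤38, lead time 9≤12, capacity 449≥324).
Pareto-optimal: Opt1, Opt2, Opt3, Opt4, Opt6 → 5.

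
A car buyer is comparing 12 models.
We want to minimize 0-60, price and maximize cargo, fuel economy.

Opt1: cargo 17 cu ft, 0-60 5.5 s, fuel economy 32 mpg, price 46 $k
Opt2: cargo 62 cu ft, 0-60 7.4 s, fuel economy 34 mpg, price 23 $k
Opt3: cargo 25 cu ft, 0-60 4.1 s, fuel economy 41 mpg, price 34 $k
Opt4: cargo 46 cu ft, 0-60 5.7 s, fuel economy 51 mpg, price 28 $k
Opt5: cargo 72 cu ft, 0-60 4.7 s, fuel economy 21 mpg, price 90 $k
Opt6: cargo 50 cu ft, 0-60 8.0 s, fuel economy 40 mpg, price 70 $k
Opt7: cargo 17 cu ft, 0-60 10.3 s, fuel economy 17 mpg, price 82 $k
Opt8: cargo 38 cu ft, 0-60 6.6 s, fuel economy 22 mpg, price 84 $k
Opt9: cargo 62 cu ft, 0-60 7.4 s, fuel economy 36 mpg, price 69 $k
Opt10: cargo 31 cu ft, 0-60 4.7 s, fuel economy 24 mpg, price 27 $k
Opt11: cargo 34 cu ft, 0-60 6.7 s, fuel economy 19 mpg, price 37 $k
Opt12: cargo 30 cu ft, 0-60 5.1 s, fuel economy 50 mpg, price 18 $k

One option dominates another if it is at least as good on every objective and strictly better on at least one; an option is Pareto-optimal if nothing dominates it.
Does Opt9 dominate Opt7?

Yes

Opt9 vs Opt7: cargo 62≥17, 0-60 7.4≤10.3, fuel economy 36≥17, price 69≤82 — Opt9 is at least as good on every objective with at least one strict improvement.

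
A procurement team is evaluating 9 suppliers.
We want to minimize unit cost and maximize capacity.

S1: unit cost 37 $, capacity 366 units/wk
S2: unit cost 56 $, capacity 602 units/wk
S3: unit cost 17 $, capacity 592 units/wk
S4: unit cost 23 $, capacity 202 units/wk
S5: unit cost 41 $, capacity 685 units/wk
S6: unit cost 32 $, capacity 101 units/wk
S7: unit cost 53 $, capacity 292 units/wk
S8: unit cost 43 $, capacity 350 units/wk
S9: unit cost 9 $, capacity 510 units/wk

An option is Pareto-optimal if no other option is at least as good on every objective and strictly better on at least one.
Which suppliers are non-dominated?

S3, S5, S9

S1: dominated by S3 (unit cost 17≤37, capacity 592≥366).
S2: dominated by S5 (unit cost 41≤56, capacity 685≥602).
S3: not dominated.
S4: dominated by S3 (unit cost 17≤23, capacity 592≥202).
S5: not dominated (best capacity).
S6: dominated by S3 (unit cost 17≤32, capacity 592≥101).
S7: dominated by S1 (unit cost 37≤53, capacity 366≥292).
S8: dominated by S1 (unit cost 37≤43, capacity 366≥350).
S9: not dominated (best unit cost).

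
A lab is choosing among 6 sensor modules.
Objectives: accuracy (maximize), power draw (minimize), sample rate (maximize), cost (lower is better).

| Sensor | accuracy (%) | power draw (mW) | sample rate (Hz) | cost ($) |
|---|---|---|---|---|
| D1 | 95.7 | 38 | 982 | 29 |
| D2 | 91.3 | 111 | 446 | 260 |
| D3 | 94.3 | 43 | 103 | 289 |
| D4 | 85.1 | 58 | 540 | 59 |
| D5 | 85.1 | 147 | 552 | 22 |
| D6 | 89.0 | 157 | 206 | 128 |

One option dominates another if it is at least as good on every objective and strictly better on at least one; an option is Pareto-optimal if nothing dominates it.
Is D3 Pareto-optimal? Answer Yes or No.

D1 vs D3: accuracy 95.7≥94.3, power draw 38≤43, sample rate 982≥103, cost 29≤289 — D1 is at least as good on every objective and strictly better on at least one, so D1 dominates D3.

No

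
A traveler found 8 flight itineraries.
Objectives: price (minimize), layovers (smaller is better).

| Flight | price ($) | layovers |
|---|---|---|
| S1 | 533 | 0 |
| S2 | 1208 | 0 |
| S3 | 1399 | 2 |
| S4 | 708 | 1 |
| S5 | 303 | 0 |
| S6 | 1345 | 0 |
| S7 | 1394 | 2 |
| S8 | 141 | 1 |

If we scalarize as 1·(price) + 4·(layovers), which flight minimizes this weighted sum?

S8

S1: 1·533 + 4·0 = 533
S2: 1·1208 + 4·0 = 1208
S3: 1·1399 + 4·2 = 1407
S4: 1·708 + 4·1 = 712
S5: 1·303 + 4·0 = 303
S6: 1·1345 + 4·0 = 1345
S7: 1·1394 + 4·2 = 1402
S8: 1·141 + 4·1 = 145
Lowest: S8 at 145.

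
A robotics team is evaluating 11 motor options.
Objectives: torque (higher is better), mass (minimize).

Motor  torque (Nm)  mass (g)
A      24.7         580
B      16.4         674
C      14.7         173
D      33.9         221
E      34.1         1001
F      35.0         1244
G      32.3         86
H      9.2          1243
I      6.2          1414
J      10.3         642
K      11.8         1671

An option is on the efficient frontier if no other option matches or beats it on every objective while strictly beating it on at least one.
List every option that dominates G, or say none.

A: worse on torque (24.7 vs 32.3).
B: worse on torque (16.4 vs 32.3).
C: worse on torque (14.7 vs 32.3).
D: worse on mass (221 vs 86).
E: worse on mass (1001 vs 86).
F: worse on mass (1244 vs 86).
H: worse on torque (9.2 vs 32.3).
I: worse on torque (6.2 vs 32.3).
J: worse on torque (10.3 vs 32.3).
K: worse on torque (11.8 vs 32.3).
No option dominates G.

none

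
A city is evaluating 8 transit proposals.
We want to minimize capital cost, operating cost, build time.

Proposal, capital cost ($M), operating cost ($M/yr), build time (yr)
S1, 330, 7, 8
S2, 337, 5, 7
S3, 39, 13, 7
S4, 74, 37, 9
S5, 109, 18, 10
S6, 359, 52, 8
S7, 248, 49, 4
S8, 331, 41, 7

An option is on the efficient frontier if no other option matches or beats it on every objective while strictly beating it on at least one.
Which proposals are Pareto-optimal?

S1, S2, S3, S7

S1: not dominated.
S2: not dominated (best operating cost).
S3: not dominated (best capital cost).
S4: dominated by S3 (capital cost 39≤74, operating cost 13≤37, build time 7≤9).
S5: dominated by S3 (capital cost 39≤109, operating cost 13≤18, build time 7≤10).
S6: dominated by S1 (capital cost 330≤359, operating cost 7≤52, build time 8≤8).
S7: not dominated (best build time).
S8: dominated by S3 (capital cost 39≤331, operating cost 13≤41, build time 7≤7).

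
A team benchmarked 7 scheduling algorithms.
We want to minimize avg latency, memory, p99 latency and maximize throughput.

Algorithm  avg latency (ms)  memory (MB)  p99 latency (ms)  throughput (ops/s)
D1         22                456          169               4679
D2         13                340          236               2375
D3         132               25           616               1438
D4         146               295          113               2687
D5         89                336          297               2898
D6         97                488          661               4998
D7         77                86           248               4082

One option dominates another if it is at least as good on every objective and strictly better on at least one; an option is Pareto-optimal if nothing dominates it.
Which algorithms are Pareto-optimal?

D1: not dominated.
D2: not dominated (best avg latency).
D3: not dominated (best memory).
D4: not dominated (best p99 latency).
D5: dominated by D7 (avg latency 77≤89, memory 86≤336, p99 latency 248≤297, throughput 4082≥2898).
D6: not dominated (best throughput).
D7: not dominated.

D1, D2, D3, D4, D6, D7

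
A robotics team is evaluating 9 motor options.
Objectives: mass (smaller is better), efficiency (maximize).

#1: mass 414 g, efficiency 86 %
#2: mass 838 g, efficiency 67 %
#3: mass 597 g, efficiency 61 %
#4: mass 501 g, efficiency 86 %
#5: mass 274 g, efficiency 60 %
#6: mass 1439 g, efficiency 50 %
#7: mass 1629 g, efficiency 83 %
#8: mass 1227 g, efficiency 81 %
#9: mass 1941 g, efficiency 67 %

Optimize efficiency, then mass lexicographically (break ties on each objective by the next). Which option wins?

First maximize efficiency: best is 86, kept {#1, #4}.
Then minimize mass: best is 414, kept {#1}.

#1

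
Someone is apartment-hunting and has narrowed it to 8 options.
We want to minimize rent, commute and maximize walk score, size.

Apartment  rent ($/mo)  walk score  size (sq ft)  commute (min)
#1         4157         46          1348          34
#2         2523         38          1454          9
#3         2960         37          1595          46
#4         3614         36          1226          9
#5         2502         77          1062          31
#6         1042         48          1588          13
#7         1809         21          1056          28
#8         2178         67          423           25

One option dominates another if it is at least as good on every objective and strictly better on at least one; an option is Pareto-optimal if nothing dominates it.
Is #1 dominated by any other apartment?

Yes

#6 vs #1: rent 1042≤4157, walk score 48≥46, size 1588≥1348, commute 13≤34 — #6 is at least as good on every objective and strictly better on at least one, so #6 dominates #1.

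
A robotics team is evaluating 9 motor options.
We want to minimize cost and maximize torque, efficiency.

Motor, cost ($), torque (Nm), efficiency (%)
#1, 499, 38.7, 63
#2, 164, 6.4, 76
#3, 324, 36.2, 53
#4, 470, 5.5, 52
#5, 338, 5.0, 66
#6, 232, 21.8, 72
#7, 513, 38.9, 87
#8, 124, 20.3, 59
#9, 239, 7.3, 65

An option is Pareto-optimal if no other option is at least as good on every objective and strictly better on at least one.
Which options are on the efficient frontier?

#1, #2, #3, #6, #7, #8

#1: not dominated.
#2: not dominated.
#3: not dominated.
#4: dominated by #2 (cost 164≤470, torque 6.4≥5.5, efficiency 76≥52).
#5: dominated by #2 (cost 164≤338, torque 6.4≥5.0, efficiency 76≥66).
#6: not dominated.
#7: not dominated (best torque).
#8: not dominated (best cost).
#9: dominated by #6 (cost 232≤239, torque 21.8≥7.3, efficiency 72≥65).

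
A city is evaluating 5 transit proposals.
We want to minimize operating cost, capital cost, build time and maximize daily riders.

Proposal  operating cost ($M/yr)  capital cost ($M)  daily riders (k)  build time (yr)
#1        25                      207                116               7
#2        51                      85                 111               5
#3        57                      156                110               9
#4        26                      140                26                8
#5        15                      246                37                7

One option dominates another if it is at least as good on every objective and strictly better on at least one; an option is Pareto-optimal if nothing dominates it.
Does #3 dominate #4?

No

#3 vs #4: #3 is worse on operating cost (57 vs 26), so it does not dominate #4.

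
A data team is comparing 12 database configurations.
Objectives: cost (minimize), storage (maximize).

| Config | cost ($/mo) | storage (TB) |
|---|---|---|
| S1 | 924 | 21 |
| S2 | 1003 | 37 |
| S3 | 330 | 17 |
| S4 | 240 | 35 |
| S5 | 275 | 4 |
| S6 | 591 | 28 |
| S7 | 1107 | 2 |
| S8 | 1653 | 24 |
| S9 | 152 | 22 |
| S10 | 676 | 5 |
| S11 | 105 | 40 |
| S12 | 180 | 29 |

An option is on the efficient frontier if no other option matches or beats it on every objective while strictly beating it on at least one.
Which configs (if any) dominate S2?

S11: cost 105≤1003, storage 40≥37 — dominates S2.
Others (S1, S3, S4, S5, S6, S7, S8, S9, S10, S12) are each worse than S2 on at least one objective.

S11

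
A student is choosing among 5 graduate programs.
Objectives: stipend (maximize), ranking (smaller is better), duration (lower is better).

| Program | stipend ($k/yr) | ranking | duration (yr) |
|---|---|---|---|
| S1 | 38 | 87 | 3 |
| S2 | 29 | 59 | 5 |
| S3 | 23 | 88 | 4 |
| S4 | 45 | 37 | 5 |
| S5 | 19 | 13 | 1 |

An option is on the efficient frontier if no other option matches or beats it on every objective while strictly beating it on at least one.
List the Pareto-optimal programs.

S1, S4, S5

S1: not dominated.
S2: dominated by S4 (stipend 45≥29, ranking 37≤59, duration 5≤5).
S3: dominated by S1 (stipend 38≥23, ranking 87≤88, duration 3≤4).
S4: not dominated (best stipend).
S5: not dominated (best ranking).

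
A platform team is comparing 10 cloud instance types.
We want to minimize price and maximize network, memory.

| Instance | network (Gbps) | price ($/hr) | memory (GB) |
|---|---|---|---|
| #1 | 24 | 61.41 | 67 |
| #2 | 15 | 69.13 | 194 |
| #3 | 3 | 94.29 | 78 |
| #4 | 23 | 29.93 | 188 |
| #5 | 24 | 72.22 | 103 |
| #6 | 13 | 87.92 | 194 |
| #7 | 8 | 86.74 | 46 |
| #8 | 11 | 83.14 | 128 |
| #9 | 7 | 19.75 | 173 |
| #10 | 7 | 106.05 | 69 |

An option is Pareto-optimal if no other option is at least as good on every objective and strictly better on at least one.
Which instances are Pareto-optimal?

#1, #2, #4, #5, #9

#1: not dominated.
#2: not dominated.
#3: dominated by #2 (network 15≥3, price 69.13≤94.29, memory 194≥78).
#4: not dominated.
#5: not dominated.
#6: dominated by #2 (network 15≥13, price 69.13≤87.92, memory 194≥194).
#7: dominated by #1 (network 24≥8, price 61.41≤86.74, memory 67≥46).
#8: dominated by #2 (network 15≥11, price 69.13≤83.14, memory 194≥128).
#9: not dominated (best price).
#10: dominated by #2 (network 15≥7, price 69.13≤106.05, memory 194≥69).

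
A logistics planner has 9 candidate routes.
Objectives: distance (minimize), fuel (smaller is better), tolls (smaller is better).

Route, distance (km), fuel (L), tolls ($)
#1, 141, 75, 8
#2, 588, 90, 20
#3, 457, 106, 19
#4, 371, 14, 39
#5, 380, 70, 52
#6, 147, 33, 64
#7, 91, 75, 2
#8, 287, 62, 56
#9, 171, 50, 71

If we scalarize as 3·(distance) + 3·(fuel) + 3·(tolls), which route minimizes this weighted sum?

#7

#1: 3·141 + 3·75 + 3·8 = 672
#2: 3·588 + 3·90 + 3·20 = 2094
#3: 3·457 + 3·106 + 3·19 = 1746
#4: 3·371 + 3·14 + 3·39 = 1272
#5: 3·380 + 3·70 + 3·52 = 1506
#6: 3·147 + 3·33 + 3·64 = 732
#7: 3·91 + 3·75 + 3·2 = 504
#8: 3·287 + 3·62 + 3·56 = 1215
#9: 3·171 + 3·50 + 3·71 = 876
Lowest: #7 at 504.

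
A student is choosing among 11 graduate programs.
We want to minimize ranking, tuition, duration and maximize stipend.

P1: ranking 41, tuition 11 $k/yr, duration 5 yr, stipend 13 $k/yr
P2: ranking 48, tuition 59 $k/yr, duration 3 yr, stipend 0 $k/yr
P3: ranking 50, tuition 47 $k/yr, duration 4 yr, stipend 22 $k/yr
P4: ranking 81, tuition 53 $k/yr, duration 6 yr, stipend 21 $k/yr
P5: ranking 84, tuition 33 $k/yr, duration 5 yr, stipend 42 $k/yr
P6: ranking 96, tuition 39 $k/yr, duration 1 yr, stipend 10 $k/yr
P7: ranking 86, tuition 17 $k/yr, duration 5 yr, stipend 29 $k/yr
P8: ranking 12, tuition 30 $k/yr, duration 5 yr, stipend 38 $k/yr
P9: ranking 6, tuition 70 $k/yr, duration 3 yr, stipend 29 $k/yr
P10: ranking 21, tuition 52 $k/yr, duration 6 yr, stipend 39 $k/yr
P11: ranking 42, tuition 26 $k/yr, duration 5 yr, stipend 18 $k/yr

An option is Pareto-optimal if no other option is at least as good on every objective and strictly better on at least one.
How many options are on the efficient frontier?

10

P1: not dominated (best tuition).
P2: not dominated.
P3: not dominated.
P4: dominated by P3 (ranking 50≤81, tuition 47≤53, duration 4≤6, stipend 22≥21).
P5: not dominated (best stipend).
P6: not dominated (best duration).
P7: not dominated.
P8: not dominated.
P9: not dominated (best ranking).
P10: not dominated.
P11: not dominated.
Pareto-optimal: P1, P2, P3, P5, P6, P7, P8, P9, P10, P11 → 10.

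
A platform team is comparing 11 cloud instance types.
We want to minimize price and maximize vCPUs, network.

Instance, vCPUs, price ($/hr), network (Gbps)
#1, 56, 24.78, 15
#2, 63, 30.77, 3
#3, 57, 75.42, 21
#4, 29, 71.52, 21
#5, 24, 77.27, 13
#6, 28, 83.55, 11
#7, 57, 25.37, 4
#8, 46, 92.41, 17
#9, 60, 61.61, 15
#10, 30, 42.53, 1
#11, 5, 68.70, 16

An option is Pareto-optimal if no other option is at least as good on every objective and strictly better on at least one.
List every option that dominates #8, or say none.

#3: vCPUs 57≥46, price 75.42≤92.41, network 21≥17 — dominates #8.
Others (#1, #2, #4, #5, #6, #7, #9, #10, #11) are each worse than #8 on at least one objective.

#3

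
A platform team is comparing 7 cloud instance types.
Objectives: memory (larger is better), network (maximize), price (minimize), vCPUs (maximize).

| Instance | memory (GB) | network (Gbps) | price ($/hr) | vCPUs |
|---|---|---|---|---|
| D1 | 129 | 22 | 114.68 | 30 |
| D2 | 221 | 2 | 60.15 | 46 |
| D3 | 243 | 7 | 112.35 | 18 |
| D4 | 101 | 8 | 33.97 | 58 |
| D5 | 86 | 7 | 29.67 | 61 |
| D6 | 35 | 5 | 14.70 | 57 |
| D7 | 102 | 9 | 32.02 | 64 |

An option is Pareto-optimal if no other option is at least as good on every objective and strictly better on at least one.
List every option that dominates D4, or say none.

D7

D7: memory 102≥101, network 9≥8, price 32.02≤33.97, vCPUs 64≥58 — dominates D4.
Others (D1, D2, D3, D5, D6) are each worse than D4 on at least one objective.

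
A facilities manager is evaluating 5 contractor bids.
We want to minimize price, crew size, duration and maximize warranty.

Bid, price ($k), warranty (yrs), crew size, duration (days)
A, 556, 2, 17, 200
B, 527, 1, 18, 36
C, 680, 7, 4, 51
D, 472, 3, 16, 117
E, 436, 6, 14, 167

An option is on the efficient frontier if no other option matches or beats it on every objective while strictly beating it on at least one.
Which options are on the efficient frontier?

A: dominated by D (price 472≤556, warranty 3≥2, crew size 16≤17, duration 117≤200).
B: not dominated (best duration).
C: not dominated (best warranty).
D: not dominated.
E: not dominated (best price).

B, C, D, E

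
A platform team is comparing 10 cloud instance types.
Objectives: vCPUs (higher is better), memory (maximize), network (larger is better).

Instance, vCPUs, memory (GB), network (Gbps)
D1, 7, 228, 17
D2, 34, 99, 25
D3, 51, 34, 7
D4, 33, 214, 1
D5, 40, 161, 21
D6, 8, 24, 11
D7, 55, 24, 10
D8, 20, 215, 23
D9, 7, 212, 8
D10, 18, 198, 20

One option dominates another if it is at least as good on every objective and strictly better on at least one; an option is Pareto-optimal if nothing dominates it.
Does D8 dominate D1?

D8 vs D1: D8 is worse on memory (215 vs 228), so it does not dominate D1.

No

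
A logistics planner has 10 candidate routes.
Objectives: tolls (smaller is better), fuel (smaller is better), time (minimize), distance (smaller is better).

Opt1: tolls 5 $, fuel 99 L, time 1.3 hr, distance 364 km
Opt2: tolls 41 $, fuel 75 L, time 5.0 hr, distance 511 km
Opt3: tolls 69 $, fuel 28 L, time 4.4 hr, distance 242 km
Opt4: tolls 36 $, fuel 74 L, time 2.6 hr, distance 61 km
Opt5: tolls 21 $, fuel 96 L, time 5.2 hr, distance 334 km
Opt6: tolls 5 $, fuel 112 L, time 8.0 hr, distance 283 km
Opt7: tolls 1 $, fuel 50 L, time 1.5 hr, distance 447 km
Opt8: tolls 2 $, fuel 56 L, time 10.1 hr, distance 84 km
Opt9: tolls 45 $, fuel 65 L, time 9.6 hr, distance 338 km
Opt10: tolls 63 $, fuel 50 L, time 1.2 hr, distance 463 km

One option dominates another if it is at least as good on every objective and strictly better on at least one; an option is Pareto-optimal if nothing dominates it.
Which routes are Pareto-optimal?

Opt1, Opt3, Opt4, Opt5, Opt6, Opt7, Opt8, Opt9, Opt10

Opt1: not dominated.
Opt2: dominated by Opt4 (tolls 36≤41, fuel 74≤75, time 2.6≤5.0, distance 61≤511).
Opt3: not dominated (best fuel).
Opt4: not dominated (best distance).
Opt5: not dominated.
Opt6: not dominated.
Opt7: not dominated (best tolls).
Opt8: not dominated.
Opt9: not dominated.
Opt10: not dominated (best time).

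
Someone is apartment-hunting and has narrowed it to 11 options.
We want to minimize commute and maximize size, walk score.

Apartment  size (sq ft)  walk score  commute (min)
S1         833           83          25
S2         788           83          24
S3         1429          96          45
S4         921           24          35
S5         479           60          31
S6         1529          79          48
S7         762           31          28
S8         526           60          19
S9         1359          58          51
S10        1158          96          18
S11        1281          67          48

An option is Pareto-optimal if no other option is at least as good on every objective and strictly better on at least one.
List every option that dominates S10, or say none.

none

S1: worse on size (833 vs 1158).
S2: worse on size (788 vs 1158).
S3: worse on commute (45 vs 18).
S4: worse on size (921 vs 1158).
S5: worse on size (479 vs 1158).
S6: worse on walk score (79 vs 96).
S7: worse on size (762 vs 1158).
S8: worse on size (526 vs 1158).
S9: worse on walk score (58 vs 96).
S11: worse on walk score (67 vs 96).
No option dominates S10.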